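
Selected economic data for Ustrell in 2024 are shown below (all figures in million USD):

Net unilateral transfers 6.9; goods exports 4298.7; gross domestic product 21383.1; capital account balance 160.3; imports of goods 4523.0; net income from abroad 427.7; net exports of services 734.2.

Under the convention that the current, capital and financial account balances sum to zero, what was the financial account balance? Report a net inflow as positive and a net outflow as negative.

-1104.8

Goods balance = 4298.7 - 4523.0 = -224.3
Services balance = 734.2
Trade balance (goods + services) = -224.3 + 734.2 = 509.9
Net primary income = 427.7
Net secondary income = 6.9
Current account = 509.9 + 427.7 + 6.9 = 944.5
Financial account = -(944.5 + 160.3) = -1104.8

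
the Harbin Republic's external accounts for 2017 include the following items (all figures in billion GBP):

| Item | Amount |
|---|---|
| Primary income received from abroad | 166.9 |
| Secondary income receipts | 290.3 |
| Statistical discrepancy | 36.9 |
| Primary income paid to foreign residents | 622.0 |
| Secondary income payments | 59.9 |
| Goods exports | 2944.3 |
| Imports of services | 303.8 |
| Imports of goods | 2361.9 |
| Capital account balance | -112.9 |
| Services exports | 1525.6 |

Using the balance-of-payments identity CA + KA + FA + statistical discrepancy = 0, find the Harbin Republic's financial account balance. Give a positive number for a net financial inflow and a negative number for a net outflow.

Goods balance = 2944.3 - 2361.9 = 582.4
Services balance = 1525.6 - 303.8 = 1221.8
Trade balance (goods + services) = 582.4 + 1221.8 = 1804.2
Net primary income = 166.9 - 622.0 = -455.1
Net secondary income = 290.3 - 59.9 = 230.4
Current account = 1804.2 + (-455.1) + 230.4 = 1579.5
Financial account = -(1579.5 + (-112.9) + 36.9) = -1503.5

-1503.5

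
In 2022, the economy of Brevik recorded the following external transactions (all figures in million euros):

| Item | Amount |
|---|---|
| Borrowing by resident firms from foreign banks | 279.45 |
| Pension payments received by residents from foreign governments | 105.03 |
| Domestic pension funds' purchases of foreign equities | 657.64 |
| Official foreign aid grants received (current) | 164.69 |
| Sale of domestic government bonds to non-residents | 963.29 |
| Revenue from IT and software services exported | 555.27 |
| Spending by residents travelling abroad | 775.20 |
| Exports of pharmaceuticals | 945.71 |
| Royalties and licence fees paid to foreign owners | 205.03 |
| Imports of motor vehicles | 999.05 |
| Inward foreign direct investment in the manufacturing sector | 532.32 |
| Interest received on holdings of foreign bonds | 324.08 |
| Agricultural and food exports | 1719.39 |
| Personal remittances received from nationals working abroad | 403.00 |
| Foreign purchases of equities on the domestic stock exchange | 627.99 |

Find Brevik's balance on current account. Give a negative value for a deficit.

2237.89

Goods: 1719.39 + 945.71 - 999.05 = 1666.05
Services: -205.03 + 555.27 - 775.20 = -424.96
Primary income: 324.08
Secondary income: 105.03 + 403.00 + 164.69 = 672.72
Current account = 1666.05 + (-424.96) + 324.08 + 672.72 = 2237.89
(Excluded from the current account — financial account: borrowing by resident firms from foreign banks 279.45, domestic pension funds' purchases of foreign equities 657.64, sale of domestic government bonds to non-residents 963.29, inward foreign direct investment in the manufacturing sector 532.32, foreign purchases of equities on the domestic stock exchange 627.99.)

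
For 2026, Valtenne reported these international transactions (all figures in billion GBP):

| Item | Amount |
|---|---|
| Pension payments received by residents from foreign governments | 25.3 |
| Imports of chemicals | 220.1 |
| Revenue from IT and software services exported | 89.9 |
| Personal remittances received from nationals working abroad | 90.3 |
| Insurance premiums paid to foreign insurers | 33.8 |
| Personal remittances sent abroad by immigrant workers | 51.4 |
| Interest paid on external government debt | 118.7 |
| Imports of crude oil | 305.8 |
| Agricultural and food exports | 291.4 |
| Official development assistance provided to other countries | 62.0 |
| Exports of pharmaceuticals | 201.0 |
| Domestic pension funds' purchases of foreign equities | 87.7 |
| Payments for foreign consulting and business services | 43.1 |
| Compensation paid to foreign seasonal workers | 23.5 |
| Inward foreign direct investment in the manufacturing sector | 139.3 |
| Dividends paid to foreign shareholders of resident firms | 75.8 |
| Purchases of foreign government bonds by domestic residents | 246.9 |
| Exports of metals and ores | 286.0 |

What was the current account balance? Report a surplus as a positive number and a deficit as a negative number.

Goods: -220.1 + 291.4 + 286.0 - 305.8 + 201.0 = 252.5
Services: 89.9 - 33.8 - 43.1 = 13.0
Primary income: -23.5 - 118.7 - 75.8 = -218.0
Secondary income: -51.4 + 90.3 - 62.0 + 25.3 = 2.2
Current account = 252.5 + 13.0 + (-218.0) + 2.2 = 49.7
(Excluded from the current account — financial account: domestic pension funds' purchases of foreign equities 87.7, inward foreign direct investment in the manufacturing sector 139.3, purchases of foreign government bonds by domestic residents 246.9.)

49.7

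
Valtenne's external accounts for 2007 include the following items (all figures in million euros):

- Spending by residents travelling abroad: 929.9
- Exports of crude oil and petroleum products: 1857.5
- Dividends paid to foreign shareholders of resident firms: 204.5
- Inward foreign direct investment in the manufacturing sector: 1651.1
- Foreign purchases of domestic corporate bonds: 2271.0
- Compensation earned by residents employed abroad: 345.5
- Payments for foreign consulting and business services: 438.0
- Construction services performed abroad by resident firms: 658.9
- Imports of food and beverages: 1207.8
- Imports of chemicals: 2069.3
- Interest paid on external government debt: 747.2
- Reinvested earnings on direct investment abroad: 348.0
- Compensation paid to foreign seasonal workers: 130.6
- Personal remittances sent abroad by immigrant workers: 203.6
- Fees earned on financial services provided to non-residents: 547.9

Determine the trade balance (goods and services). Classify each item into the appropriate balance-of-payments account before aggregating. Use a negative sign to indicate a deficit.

Goods: 1857.5 - 1207.8 - 2069.3 = -1419.6
Services: -438.0 + 547.9 - 929.9 + 658.9 = -161.1
Trade balance = -1419.6 + (-161.1) = -1580.7
(Excluded from the trade balance — primary income: dividends paid to foreign shareholders of resident firms 204.5, compensation earned by residents employed abroad 345.5, interest paid on external government debt 747.2, reinvested earnings on direct investment abroad 348.0, compensation paid to foreign seasonal workers 130.6; financial account: inward foreign direct investment in the manufacturing sector 1651.1, foreign purchases of domestic corporate bonds 2271.0; secondary income: personal remittances sent abroad by immigrant workers 203.6.)

-1580.7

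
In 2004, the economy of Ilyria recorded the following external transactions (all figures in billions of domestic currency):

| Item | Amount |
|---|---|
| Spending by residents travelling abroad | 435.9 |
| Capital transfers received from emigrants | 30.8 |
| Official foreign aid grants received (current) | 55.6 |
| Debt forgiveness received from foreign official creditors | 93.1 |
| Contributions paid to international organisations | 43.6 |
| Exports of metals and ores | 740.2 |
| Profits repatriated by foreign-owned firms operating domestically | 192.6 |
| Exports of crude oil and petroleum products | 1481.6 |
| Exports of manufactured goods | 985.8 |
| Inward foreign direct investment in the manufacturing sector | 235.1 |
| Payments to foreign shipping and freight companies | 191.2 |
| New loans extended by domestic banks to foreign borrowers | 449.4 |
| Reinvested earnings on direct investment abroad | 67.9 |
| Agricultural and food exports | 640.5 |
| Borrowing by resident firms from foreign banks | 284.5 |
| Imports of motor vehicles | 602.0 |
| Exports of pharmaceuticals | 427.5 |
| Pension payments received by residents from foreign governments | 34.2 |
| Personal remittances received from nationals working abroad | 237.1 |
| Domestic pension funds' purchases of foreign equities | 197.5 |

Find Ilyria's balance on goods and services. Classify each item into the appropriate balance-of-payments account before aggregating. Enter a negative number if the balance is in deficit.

3046.5

Goods: 640.5 + 740.2 - 602.0 + 985.8 + 427.5 + 1481.6 = 3673.6
Services: -435.9 - 191.2 = -627.1
Trade balance = 3673.6 + (-627.1) = 3046.5
(Excluded from the trade balance — capital account: capital transfers received from emigrants 30.8, debt forgiveness received from foreign official creditors 93.1; secondary income: official foreign aid grants received (current) 55.6, contributions paid to international organisations 43.6, pension payments received by residents from foreign governments 34.2, personal remittances received from nationals working abroad 237.1; primary income: profits repatriated by foreign-owned firms operating domestically 192.6, reinvested earnings on direct investment abroad 67.9; financial account: inward foreign direct investment in the manufacturing sector 235.1, new loans extended by domestic banks to foreign borrowers 449.4, borrowing by resident firms from foreign banks 284.5, domestic pension funds' purchases of foreign equities 197.5.)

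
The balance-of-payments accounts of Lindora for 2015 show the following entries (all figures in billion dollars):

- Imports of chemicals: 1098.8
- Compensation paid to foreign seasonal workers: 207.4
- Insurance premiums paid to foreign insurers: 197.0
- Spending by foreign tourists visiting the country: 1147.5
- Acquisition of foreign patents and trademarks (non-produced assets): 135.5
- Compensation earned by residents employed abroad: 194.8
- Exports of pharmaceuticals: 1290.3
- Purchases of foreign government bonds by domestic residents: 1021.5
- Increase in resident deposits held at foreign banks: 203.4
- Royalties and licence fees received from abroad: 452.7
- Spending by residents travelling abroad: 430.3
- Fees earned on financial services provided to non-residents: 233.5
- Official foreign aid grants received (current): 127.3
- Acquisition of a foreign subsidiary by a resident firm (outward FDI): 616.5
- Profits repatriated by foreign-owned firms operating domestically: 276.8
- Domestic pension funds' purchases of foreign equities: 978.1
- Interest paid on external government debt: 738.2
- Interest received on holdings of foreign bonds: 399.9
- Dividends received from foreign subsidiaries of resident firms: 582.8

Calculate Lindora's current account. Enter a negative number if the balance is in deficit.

1480.3

Goods: 1290.3 - 1098.8 = 191.5
Services: -197.0 - 430.3 + 452.7 + 1147.5 + 233.5 = 1206.4
Primary income: -738.2 + 194.8 + 582.8 - 207.4 + 399.9 - 276.8 = -44.9
Secondary income: 127.3
Current account = 191.5 + 1206.4 + (-44.9) + 127.3 = 1480.3
(Excluded from the current account — capital account: acquisition of foreign patents and trademarks (non-produced assets) 135.5; financial account: purchases of foreign government bonds by domestic residents 1021.5, increase in resident deposits held at foreign banks 203.4, acquisition of a foreign subsidiary by a resident firm (outward FDI) 616.5, domestic pension funds' purchases of foreign equities 978.1.)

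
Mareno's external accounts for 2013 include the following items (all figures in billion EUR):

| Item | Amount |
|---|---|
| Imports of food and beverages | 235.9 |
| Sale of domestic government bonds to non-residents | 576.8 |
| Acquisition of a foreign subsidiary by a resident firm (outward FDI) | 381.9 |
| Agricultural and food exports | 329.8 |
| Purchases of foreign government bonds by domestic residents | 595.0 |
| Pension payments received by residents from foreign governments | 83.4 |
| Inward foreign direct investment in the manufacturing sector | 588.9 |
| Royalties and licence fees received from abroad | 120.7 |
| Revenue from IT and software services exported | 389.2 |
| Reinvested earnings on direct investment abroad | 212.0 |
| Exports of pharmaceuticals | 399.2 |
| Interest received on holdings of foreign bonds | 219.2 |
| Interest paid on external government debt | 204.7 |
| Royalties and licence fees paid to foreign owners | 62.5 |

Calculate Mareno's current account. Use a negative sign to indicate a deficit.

Goods: 399.2 + 329.8 - 235.9 = 493.1
Services: 120.7 - 62.5 + 389.2 = 447.4
Primary income: 212.0 - 204.7 + 219.2 = 226.5
Secondary income: 83.4
Current account = 493.1 + 447.4 + 226.5 + 83.4 = 1250.4
(Excluded from the current account — financial account: sale of domestic government bonds to non-residents 576.8, acquisition of a foreign subsidiary by a resident firm (outward FDI) 381.9, purchases of foreign government bonds by domestic residents 595.0, inward foreign direct investment in the manufacturing sector 588.9.)

1250.4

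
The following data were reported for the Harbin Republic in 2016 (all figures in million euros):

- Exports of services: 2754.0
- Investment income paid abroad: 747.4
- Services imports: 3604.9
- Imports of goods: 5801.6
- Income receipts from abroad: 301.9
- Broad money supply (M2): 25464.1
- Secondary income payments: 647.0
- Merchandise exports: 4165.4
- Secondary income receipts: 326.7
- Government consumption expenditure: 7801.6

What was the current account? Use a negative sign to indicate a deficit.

Goods balance = 4165.4 - 5801.6 = -1636.2
Services balance = 2754.0 - 3604.9 = -850.9
Trade balance (goods + services) = -1636.2 + (-850.9) = -2487.1
Net primary income = 301.9 - 747.4 = -445.5
Net secondary income = 326.7 - 647.0 = -320.3
Current account = -2487.1 + (-445.5) + (-320.3) = -3252.9

-3252.9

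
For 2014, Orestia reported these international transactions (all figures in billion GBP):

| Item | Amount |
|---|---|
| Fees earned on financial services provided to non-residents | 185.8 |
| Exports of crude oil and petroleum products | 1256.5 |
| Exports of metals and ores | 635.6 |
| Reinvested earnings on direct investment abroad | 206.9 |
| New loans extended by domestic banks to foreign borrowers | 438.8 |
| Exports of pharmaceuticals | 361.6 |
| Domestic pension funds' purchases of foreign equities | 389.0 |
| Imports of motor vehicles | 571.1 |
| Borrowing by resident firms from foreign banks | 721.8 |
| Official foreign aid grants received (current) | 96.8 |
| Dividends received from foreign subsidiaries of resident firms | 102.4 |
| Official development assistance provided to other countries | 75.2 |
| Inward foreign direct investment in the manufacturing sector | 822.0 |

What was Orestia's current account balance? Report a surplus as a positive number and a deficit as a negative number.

Goods: 1256.5 - 571.1 + 635.6 + 361.6 = 1682.6
Services: 185.8
Primary income: 206.9 + 102.4 = 309.3
Secondary income: -75.2 + 96.8 = 21.6
Current account = 1682.6 + 185.8 + 309.3 + 21.6 = 2199.3
(Excluded from the current account — financial account: new loans extended by domestic banks to foreign borrowers 438.8, domestic pension funds' purchases of foreign equities 389.0, borrowing by resident firms from foreign banks 721.8, inward foreign direct investment in the manufacturing sector 822.0.)

2199.3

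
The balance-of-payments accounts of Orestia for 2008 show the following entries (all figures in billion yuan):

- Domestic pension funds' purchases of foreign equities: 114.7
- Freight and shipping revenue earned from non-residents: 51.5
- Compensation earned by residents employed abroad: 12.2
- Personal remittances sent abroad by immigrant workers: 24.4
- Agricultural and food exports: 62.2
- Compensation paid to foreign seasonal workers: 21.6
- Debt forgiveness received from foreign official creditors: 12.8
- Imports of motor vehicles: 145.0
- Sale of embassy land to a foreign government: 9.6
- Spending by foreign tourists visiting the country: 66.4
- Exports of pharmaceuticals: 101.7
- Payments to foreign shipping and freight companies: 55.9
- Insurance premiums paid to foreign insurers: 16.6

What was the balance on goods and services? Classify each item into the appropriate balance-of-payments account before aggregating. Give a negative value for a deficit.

Goods: 101.7 - 145.0 + 62.2 = 18.9
Services: -55.9 + 51.5 - 16.6 + 66.4 = 45.4
Trade balance = 18.9 + 45.4 = 64.3
(Excluded from the trade balance — financial account: domestic pension funds' purchases of foreign equities 114.7; primary income: compensation earned by residents employed abroad 12.2, compensation paid to foreign seasonal workers 21.6; secondary income: personal remittances sent abroad by immigrant workers 24.4; capital account: debt forgiveness received from foreign official creditors 12.8, sale of embassy land to a foreign government 9.6.)

64.3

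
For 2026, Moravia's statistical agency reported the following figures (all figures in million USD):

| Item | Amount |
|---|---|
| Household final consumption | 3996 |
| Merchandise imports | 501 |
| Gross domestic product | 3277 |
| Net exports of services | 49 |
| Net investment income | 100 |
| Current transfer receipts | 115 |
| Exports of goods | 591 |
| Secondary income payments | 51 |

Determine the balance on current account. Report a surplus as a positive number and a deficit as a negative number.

Goods balance = 591 - 501 = 90
Services balance = 49
Trade balance (goods + services) = 90 + 49 = 139
Net primary income = 100
Net secondary income = 115 - 51 = 64
Current account = 139 + 100 + 64 = 303

303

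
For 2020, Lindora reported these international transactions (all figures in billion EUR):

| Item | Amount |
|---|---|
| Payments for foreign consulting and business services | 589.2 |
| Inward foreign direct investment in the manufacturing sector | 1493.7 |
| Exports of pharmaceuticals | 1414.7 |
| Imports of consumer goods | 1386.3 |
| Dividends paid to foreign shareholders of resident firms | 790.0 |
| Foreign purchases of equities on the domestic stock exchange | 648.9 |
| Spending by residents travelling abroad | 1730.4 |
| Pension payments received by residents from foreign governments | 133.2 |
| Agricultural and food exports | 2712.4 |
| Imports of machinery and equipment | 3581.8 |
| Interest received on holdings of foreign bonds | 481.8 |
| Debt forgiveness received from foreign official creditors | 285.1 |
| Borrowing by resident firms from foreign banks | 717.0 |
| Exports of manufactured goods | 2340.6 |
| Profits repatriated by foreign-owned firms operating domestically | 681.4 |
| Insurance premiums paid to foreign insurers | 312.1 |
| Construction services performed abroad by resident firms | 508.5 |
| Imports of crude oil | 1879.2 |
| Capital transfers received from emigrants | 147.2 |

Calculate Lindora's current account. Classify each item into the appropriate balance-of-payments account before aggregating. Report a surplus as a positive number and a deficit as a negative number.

Goods: 1414.7 - 1386.3 + 2712.4 - 1879.2 + 2340.6 - 3581.8 = -379.6
Services: -589.2 - 1730.4 - 312.1 + 508.5 = -2123.2
Primary income: -681.4 - 790.0 + 481.8 = -989.6
Secondary income: 133.2
Current account = (-379.6) + (-2123.2) + (-989.6) + 133.2 = -3359.2
(Excluded from the current account — financial account: inward foreign direct investment in the manufacturing sector 1493.7, foreign purchases of equities on the domestic stock exchange 648.9, borrowing by resident firms from foreign banks 717.0; capital account: debt forgiveness received from foreign official creditors 285.1, capital transfers received from emigrants 147.2.)

-3359.2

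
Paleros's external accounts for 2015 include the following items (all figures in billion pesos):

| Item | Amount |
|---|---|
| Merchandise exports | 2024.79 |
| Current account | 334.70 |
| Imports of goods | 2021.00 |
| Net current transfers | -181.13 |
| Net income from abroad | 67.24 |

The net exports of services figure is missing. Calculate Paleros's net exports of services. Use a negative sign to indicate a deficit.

444.80

Current account = goods balance + services balance + net primary income + net secondary income
Sum of the known components = -110.10
Net exports of services = CA - (known components) = 334.70 - (-110.10) = 444.80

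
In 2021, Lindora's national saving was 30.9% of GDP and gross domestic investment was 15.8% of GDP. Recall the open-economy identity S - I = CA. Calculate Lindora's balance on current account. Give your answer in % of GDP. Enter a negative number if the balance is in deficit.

15.1

S - I = CA (net lending to the rest of the world).
CA = S - I = 30.9 - 15.8 = 15.1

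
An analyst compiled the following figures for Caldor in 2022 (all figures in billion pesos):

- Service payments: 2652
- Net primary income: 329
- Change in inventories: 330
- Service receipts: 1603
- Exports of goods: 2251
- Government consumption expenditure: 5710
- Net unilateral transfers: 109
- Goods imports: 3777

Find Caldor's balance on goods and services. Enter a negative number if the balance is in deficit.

-2575

Goods balance = 2251 - 3777 = -1526
Services balance = 1603 - 2652 = -1049
Trade balance (goods + services) = -1526 + (-1049) = -2575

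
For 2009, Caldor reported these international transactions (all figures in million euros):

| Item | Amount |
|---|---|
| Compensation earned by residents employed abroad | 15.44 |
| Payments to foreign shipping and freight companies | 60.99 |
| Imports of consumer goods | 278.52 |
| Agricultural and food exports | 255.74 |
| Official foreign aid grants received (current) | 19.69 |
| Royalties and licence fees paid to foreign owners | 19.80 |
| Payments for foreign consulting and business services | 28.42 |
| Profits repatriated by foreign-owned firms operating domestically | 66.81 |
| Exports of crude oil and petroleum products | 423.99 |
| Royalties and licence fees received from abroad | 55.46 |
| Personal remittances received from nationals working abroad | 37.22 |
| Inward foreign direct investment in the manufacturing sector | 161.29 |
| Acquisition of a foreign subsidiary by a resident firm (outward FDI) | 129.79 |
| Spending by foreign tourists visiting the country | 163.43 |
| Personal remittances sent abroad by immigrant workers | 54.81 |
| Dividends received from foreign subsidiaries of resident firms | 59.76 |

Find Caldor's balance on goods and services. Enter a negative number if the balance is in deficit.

Goods: 255.74 + 423.99 - 278.52 = 401.21
Services: -28.42 - 60.99 + 55.46 + 163.43 - 19.80 = 109.68
Trade balance = 401.21 + 109.68 = 510.89
(Excluded from the trade balance — primary income: compensation earned by residents employed abroad 15.44, profits repatriated by foreign-owned firms operating domestically 66.81, dividends received from foreign subsidiaries of resident firms 59.76; secondary income: official foreign aid grants received (current) 19.69, personal remittances received from nationals working abroad 37.22, personal remittances sent abroad by immigrant workers 54.81; financial account: inward foreign direct investment in the manufacturing sector 161.29, acquisition of a foreign subsidiary by a resident firm (outward FDI) 129.79.)

510.89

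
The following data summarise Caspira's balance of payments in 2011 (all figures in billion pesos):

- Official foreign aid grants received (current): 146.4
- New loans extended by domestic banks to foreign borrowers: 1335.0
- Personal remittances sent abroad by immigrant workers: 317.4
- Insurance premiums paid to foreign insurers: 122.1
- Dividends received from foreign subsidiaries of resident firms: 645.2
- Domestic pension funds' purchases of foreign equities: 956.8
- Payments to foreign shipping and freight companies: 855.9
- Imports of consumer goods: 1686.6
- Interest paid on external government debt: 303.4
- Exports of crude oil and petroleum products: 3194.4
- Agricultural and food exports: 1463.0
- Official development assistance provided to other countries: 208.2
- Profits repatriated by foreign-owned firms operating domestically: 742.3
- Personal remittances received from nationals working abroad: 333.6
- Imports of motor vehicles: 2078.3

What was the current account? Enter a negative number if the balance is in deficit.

Goods: 1463.0 - 1686.6 + 3194.4 - 2078.3 = 892.5
Services: -855.9 - 122.1 = -978.0
Primary income: -742.3 - 303.4 + 645.2 = -400.5
Secondary income: -317.4 - 208.2 + 333.6 + 146.4 = -45.6
Current account = 892.5 + (-978.0) + (-400.5) + (-45.6) = -531.6
(Excluded from the current account — financial account: new loans extended by domestic banks to foreign borrowers 1335.0, domestic pension funds' purchases of foreign equities 956.8.)

-531.6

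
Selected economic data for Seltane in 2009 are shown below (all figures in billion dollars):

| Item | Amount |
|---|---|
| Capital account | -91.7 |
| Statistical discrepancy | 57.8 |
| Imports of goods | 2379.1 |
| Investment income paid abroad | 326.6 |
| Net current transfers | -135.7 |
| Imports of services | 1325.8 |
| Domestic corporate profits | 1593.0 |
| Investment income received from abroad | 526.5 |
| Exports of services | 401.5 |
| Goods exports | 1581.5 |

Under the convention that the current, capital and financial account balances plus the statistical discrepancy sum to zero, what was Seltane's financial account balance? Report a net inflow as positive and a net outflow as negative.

Goods balance = 1581.5 - 2379.1 = -797.6
Services balance = 401.5 - 1325.8 = -924.3
Trade balance (goods + services) = -797.6 + (-924.3) = -1721.9
Net primary income = 526.5 - 326.6 = 199.9
Net secondary income = -135.7
Current account = -1721.9 + 199.9 + (-135.7) = -1657.7
Financial account = -(-1657.7 + (-91.7) + 57.8) = 1691.6

1691.6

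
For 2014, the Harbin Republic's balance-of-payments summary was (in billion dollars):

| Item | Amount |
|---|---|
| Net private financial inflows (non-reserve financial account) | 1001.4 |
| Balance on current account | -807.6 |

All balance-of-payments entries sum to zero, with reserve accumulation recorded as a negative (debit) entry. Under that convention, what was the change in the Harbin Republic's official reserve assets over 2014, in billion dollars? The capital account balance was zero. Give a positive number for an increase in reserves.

Official reserve transactions balance = -((-807.6) + 1001.4) = -193.8
An accumulation of reserves is recorded as a debit (negative entry), so the change in the stock of reserves is the negative of that balance.
Change in official reserves = -(-193.8) = 193.8

193.8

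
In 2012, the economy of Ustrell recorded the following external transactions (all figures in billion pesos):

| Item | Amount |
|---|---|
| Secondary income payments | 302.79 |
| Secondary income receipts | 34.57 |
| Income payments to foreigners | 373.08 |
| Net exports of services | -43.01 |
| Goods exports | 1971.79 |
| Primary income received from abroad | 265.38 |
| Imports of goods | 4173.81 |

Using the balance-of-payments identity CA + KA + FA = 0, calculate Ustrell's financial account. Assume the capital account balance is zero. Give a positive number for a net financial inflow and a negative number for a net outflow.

2620.95

Goods balance = 1971.79 - 4173.81 = -2202.02
Services balance = -43.01
Trade balance (goods + services) = -2202.02 + (-43.01) = -2245.03
Net primary income = 265.38 - 373.08 = -107.70
Net secondary income = 34.57 - 302.79 = -268.22
Current account = -2245.03 + (-107.70) + (-268.22) = -2620.95
Financial account = -(-2620.95) = 2620.95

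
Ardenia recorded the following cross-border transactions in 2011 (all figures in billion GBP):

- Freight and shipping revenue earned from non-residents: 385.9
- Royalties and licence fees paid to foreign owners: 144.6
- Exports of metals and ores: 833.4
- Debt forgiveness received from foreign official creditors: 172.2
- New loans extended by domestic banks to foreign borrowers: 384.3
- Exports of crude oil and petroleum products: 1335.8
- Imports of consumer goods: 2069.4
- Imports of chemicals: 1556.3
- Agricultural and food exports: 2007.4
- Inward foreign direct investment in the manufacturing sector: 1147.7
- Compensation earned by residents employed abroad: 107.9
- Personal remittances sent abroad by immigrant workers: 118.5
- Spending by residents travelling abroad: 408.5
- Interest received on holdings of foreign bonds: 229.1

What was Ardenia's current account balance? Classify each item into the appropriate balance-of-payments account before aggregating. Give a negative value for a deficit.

602.2

Goods: 2007.4 - 2069.4 - 1556.3 + 1335.8 + 833.4 = 550.9
Services: 385.9 - 408.5 - 144.6 = -167.2
Primary income: 107.9 + 229.1 = 337.0
Secondary income: -118.5
Current account = 550.9 + (-167.2) + 337.0 + (-118.5) = 602.2
(Excluded from the current account — capital account: debt forgiveness received from foreign official creditors 172.2; financial account: new loans extended by domestic banks to foreign borrowers 384.3, inward foreign direct investment in the manufacturing sector 1147.7.)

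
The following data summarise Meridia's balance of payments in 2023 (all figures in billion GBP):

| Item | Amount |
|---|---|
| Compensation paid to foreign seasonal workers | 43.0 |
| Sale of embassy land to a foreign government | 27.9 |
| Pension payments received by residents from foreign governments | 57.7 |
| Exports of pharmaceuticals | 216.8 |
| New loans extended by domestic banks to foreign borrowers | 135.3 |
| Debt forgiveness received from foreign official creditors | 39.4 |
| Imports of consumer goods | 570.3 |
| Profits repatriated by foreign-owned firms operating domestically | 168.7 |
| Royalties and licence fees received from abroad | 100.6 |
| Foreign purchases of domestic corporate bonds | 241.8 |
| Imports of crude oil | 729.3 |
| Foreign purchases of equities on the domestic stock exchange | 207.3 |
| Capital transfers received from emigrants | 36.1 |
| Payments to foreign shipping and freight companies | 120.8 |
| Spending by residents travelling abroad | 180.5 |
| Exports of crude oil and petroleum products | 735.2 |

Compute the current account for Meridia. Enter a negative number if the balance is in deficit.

Goods: 735.2 - 729.3 - 570.3 + 216.8 = -347.6
Services: -180.5 - 120.8 + 100.6 = -200.7
Primary income: -43.0 - 168.7 = -211.7
Secondary income: 57.7
Current account = (-347.6) + (-200.7) + (-211.7) + 57.7 = -702.3
(Excluded from the current account — capital account: sale of embassy land to a foreign government 27.9, debt forgiveness received from foreign official creditors 39.4, capital transfers received from emigrants 36.1; financial account: new loans extended by domestic banks to foreign borrowers 135.3, foreign purchases of domestic corporate bonds 241.8, foreign purchases of equities on the domestic stock exchange 207.3.)

-702.3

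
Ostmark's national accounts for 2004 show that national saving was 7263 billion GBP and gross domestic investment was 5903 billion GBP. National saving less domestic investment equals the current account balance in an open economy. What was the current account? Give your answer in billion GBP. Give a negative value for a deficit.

S - I = CA (net lending to the rest of the world).
CA = S - I = 7263 - 5903 = 1360

1360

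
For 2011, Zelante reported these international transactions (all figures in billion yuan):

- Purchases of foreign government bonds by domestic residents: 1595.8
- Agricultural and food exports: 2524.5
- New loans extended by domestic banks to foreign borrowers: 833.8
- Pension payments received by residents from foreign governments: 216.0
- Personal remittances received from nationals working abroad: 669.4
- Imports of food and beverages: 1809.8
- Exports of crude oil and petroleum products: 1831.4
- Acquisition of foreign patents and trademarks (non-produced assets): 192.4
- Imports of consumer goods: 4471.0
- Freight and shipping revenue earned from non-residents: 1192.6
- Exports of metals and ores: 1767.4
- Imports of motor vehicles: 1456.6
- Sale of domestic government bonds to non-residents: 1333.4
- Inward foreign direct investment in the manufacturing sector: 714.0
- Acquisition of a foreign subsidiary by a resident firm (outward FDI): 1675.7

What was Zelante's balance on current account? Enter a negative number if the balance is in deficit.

463.9

Goods: -1456.6 + 2524.5 - 1809.8 - 4471.0 + 1767.4 + 1831.4 = -1614.1
Services: 1192.6
Secondary income: 669.4 + 216.0 = 885.4
Current account = (-1614.1) + 1192.6 + 885.4 = 463.9
(Excluded from the current account — financial account: purchases of foreign government bonds by domestic residents 1595.8, new loans extended by domestic banks to foreign borrowers 833.8, sale of domestic government bonds to non-residents 1333.4, inward foreign direct investment in the manufacturing sector 714.0, acquisition of a foreign subsidiary by a resident firm (outward FDI) 1675.7; capital account: acquisition of foreign patents and trademarks (non-produced assets) 192.4.)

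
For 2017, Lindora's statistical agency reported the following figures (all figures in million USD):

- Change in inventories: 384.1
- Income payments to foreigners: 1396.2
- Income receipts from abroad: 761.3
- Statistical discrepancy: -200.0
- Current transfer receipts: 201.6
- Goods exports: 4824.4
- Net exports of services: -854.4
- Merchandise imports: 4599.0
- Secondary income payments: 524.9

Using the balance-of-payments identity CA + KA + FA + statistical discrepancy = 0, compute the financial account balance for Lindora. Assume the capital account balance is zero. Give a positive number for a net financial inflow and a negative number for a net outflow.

1787.2

Goods balance = 4824.4 - 4599.0 = 225.4
Services balance = -854.4
Trade balance (goods + services) = 225.4 + (-854.4) = -629.0
Net primary income = 761.3 - 1396.2 = -634.9
Net secondary income = 201.6 - 524.9 = -323.3
Current account = -629.0 + (-634.9) + (-323.3) = -1587.2
Financial account = -(-1587.2 + (-200.0)) = 1787.2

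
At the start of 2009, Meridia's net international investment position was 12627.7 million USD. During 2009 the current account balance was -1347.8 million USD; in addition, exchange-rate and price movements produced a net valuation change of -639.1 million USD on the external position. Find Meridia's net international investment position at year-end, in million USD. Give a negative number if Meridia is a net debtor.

Change in NIIP = current account + net valuation change = -1347.8 + (-639.1) = -1986.9
End-of-year NIIP = 12627.7 + (-1986.9) = 10640.8

10640.8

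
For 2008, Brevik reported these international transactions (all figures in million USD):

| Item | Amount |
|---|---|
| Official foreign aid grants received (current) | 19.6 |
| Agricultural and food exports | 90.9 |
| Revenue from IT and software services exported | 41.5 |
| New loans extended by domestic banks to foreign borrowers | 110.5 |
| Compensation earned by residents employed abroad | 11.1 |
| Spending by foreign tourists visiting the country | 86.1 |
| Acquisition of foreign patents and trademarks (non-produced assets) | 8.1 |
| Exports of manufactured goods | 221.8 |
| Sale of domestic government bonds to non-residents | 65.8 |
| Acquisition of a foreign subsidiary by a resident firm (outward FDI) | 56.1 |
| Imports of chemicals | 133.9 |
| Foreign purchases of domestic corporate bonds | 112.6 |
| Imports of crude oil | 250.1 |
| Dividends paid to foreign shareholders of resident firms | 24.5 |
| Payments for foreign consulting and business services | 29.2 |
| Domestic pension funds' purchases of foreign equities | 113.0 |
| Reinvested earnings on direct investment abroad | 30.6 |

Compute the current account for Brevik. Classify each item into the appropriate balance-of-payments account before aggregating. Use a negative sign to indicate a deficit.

63.9

Goods: 221.8 - 133.9 - 250.1 + 90.9 = -71.3
Services: 41.5 + 86.1 - 29.2 = 98.4
Primary income: 30.6 - 24.5 + 11.1 = 17.2
Secondary income: 19.6
Current account = (-71.3) + 98.4 + 17.2 + 19.6 = 63.9
(Excluded from the current account — financial account: new loans extended by domestic banks to foreign borrowers 110.5, sale of domestic government bonds to non-residents 65.8, acquisition of a foreign subsidiary by a resident firm (outward FDI) 56.1, foreign purchases of domestic corporate bonds 112.6, domestic pension funds' purchases of foreign equities 113.0; capital account: acquisition of foreign patents and trademarks (non-produced assets) 8.1.)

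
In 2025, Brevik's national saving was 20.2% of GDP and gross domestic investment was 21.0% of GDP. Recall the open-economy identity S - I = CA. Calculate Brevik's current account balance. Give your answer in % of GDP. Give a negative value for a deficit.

-0.8

CA = S - I = 20.2 - 21.0 = -0.8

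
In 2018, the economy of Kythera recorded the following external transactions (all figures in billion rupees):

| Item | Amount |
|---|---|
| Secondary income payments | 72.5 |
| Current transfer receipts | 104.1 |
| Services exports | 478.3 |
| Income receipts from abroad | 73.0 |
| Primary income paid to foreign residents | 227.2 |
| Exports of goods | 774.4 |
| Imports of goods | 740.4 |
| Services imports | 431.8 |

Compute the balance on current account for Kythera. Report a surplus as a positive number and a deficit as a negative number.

Goods balance = 774.4 - 740.4 = 34.0
Services balance = 478.3 - 431.8 = 46.5
Trade balance (goods + services) = 34.0 + 46.5 = 80.5
Net primary income = 73.0 - 227.2 = -154.2
Net secondary income = 104.1 - 72.5 = 31.6
Current account = 80.5 + (-154.2) + 31.6 = -42.1

-42.1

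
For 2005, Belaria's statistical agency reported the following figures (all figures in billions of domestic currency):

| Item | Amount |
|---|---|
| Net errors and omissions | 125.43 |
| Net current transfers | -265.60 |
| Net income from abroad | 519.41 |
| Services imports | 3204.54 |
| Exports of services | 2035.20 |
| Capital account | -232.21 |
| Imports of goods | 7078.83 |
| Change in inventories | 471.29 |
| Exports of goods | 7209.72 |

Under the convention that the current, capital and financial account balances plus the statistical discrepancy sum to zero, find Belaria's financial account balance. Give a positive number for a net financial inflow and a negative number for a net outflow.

Goods balance = 7209.72 - 7078.83 = 130.89
Services balance = 2035.20 - 3204.54 = -1169.34
Trade balance (goods + services) = 130.89 + (-1169.34) = -1038.45
Net primary income = 519.41
Net secondary income = -265.60
Current account = -1038.45 + 519.41 + (-265.60) = -784.64
Financial account = -(-784.64 + (-232.21) + 125.43) = 891.42

891.42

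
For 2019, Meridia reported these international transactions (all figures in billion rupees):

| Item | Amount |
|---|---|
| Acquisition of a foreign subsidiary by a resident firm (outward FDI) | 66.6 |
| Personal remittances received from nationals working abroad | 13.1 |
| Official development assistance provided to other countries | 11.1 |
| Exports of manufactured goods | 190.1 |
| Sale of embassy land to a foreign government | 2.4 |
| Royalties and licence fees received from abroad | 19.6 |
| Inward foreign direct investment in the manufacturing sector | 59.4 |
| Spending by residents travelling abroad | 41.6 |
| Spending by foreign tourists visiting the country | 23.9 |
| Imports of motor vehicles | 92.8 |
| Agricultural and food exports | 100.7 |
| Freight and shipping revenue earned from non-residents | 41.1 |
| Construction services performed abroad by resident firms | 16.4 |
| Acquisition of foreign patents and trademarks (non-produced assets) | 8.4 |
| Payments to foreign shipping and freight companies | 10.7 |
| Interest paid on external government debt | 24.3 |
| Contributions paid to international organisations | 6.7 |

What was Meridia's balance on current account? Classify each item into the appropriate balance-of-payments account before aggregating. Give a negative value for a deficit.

Goods: 100.7 - 92.8 + 190.1 = 198.0
Services: -10.7 + 19.6 + 41.1 + 16.4 - 41.6 + 23.9 = 48.7
Primary income: -24.3
Secondary income: -6.7 - 11.1 + 13.1 = -4.7
Current account = 198.0 + 48.7 + (-24.3) + (-4.7) = 217.7
(Excluded from the current account — financial account: acquisition of a foreign subsidiary by a resident firm (outward FDI) 66.6, inward foreign direct investment in the manufacturing sector 59.4; capital account: sale of embassy land to a foreign government 2.4, acquisition of foreign patents and trademarks (non-produced assets) 8.4.)

217.7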